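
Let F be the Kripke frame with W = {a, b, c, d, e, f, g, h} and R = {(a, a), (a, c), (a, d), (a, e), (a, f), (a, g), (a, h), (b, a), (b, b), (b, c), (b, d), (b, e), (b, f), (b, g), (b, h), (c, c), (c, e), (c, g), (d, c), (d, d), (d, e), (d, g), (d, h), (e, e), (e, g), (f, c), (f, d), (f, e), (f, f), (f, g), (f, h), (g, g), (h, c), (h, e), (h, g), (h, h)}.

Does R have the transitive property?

Transitive: yes — every two-step R-path is closed by a direct edge.

Yes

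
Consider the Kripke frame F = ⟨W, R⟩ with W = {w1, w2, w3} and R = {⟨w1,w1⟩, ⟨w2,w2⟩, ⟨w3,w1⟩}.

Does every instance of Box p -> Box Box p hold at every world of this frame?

The schema 4 characterises exactly the transitive frames.
Transitive: yes — every two-step R-path is closed by a direct edge.

Yes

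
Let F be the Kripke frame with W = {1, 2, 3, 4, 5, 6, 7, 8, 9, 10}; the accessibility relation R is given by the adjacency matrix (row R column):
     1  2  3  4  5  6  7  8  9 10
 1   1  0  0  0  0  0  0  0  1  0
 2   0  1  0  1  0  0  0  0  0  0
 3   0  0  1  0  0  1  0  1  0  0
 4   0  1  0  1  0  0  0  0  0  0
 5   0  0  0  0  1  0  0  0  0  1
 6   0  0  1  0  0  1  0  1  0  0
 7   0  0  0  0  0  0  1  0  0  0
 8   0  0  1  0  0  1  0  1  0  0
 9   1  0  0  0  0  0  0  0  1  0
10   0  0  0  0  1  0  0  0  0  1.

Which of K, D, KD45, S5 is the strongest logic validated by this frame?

S5

Serial (axiom D): yes — every world has a successor (e.g. 1 R 1).
Euclidean (axiom 5): yes — any two successors of a common world are R-related.
Transitive (axiom 4): yes — every two-step R-path is closed by a direct edge.
Reflexive (axiom T): yes — every world is R-related to itself.
So F validates K, D, KD45, S5. The strongest is S5.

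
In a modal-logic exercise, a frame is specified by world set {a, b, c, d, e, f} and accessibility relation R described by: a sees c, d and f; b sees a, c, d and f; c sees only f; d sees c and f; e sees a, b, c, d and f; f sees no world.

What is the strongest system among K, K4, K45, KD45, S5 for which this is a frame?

K4

Transitive (axiom 4): yes — every two-step R-path is closed by a direct edge.
Euclidean (axiom 5): no — a R c and a R d, but not c R d.
Serial (axiom D): no — f has no R-successor.
Reflexive (axiom T): no — a is not related to itself.
So F validates K, K4; K45 would additionally require R to be Euclidean. The strongest is K4.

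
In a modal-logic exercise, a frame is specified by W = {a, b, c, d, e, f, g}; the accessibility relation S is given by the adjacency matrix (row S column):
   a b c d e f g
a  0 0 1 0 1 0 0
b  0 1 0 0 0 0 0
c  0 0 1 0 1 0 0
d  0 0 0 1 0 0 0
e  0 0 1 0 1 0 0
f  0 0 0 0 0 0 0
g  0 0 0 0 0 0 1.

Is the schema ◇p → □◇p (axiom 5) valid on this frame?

Yes

The schema 5 characterises exactly the Euclidean frames.
Euclidean: yes — any two successors of a common world are S-related.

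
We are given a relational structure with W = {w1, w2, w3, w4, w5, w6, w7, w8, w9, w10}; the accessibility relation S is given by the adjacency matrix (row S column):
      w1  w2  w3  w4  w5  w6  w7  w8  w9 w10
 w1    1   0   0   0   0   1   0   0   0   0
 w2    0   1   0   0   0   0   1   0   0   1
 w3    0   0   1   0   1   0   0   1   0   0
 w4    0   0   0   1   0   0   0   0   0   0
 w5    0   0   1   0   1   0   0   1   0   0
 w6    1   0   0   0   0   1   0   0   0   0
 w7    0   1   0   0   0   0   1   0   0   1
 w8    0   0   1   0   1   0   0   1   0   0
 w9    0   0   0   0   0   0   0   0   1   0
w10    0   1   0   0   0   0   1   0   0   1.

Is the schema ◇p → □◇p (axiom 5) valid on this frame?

By correspondence theory, 5 is valid on a frame iff S is Euclidean.
Euclidean: yes — any two successors of a common world are S-related.

Yes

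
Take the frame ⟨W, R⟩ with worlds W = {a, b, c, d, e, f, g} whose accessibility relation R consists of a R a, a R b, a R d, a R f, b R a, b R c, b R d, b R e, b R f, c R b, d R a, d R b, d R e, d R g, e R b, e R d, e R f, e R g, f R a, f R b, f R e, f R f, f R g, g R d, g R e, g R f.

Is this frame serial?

Yes

Serial: yes — every world has a successor (e.g. a R a).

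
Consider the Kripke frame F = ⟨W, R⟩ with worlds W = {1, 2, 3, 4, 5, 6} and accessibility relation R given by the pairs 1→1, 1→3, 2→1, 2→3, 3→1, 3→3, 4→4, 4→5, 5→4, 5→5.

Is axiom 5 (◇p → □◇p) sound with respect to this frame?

Yes

Axiom 5 corresponds to the accessibility relation being Euclidean.
Euclidean: yes — any two successors of a common world are R-related.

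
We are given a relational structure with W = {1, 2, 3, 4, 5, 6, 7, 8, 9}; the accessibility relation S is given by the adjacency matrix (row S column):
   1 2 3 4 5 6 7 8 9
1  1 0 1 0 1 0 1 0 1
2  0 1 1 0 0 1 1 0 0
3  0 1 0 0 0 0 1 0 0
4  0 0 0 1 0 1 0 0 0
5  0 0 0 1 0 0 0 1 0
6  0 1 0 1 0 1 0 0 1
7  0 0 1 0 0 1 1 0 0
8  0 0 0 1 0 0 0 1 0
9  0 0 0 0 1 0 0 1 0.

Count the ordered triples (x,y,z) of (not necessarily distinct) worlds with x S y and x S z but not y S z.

38

Enumerating: (1,3,1), (1,3,3), (1,3,5), (1,3,9), (1,5,1), (1,5,3), (1,5,5), (1,5,7), (1,5,9), (1,7,1), (1,7,5), (1,7,9), … and 26 more.
Total: 38.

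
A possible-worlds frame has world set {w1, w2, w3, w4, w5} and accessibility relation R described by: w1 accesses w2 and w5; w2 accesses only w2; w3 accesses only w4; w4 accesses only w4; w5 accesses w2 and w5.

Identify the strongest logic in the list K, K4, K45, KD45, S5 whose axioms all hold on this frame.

K4

Transitive (axiom 4): yes — every two-step R-path is closed by a direct edge.
Euclidean (axiom 5): no — w1 R w2 and w1 R w5, but not w2 R w5.
Serial (axiom D): yes — every world has a successor (e.g. w1 R w2).
Reflexive (axiom T): no — w1 is not related to itself.
So F validates K, K4; K45 would additionally require R to be Euclidean. The strongest is K4.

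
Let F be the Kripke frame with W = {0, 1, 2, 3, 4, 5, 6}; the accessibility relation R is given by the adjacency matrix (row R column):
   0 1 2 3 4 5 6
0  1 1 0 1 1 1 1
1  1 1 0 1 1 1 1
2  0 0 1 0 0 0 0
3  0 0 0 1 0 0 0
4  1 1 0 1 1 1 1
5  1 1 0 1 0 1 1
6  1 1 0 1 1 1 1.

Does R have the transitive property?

Transitive: no — 5 R 0 and 0 R 4, but not 5 R 4.

No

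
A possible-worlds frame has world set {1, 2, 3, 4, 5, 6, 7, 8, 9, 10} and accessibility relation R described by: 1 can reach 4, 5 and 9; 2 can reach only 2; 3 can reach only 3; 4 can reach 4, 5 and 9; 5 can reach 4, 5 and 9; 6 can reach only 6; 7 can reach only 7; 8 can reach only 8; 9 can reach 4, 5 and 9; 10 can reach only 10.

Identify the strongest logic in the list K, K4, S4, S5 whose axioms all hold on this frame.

K4

Transitive (axiom 4): yes — every two-step R-path is closed by a direct edge.
Reflexive (axiom T): no — 1 is not related to itself.
Euclidean (axiom 5): yes — any two successors of a common world are R-related.
So F validates K, K4; S4 would additionally require R to be reflexive. The strongest is K4.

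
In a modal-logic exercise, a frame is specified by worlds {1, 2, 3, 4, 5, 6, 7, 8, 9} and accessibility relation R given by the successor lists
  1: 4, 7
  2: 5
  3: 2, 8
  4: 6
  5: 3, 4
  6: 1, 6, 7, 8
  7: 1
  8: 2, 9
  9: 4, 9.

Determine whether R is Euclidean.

No

Euclidean: no — 1 R 4 and 1 R 7, but not 4 R 7.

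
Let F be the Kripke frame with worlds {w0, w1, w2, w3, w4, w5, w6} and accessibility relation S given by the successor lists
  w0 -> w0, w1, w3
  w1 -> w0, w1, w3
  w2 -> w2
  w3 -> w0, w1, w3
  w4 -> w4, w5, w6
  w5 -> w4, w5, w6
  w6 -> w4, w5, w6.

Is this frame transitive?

Transitive: yes — every two-step S-path is closed by a direct edge.

Yes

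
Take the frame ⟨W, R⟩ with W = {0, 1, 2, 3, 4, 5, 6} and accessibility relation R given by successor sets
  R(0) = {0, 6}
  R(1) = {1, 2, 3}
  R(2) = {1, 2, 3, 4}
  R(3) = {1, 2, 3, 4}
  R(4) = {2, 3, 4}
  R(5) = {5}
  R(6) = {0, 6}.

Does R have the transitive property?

No

Transitive: no — 1 R 2 and 2 R 4, but not 1 R 4.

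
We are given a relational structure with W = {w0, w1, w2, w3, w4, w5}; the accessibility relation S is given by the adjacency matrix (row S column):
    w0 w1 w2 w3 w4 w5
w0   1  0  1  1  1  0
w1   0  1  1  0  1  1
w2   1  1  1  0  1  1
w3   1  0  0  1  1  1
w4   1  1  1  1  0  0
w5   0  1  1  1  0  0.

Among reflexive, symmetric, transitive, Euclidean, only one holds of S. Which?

symmetric

Reflexive: no — w4 is not related to itself.
Symmetric: yes — every pair in S has its reverse in S.
Transitive: no — w0 S w2 and w2 S w1, but not w0 S w1.
Euclidean: no — w0 S w2 and w0 S w3, but not w2 S w3.
Only symmetric holds.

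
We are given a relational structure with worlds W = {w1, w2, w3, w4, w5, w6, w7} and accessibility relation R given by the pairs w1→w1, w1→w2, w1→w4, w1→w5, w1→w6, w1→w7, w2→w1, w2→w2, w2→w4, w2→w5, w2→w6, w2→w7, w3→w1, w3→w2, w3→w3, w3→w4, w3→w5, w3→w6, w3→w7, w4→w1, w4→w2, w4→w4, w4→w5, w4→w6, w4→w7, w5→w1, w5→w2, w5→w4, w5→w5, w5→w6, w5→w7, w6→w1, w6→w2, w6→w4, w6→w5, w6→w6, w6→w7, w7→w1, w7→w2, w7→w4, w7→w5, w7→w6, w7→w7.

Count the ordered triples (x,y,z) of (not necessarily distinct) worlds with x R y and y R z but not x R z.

0

R is transitive; there are no such tuples.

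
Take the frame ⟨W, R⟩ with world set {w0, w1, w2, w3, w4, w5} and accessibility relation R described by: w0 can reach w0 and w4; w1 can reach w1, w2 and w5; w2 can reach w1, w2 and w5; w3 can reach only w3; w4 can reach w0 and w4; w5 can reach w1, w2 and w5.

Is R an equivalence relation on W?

Yes

Reflexive: yes — every world is R-related to itself.
Symmetric: yes — every pair in R has its reverse in R.
Transitive: yes — every two-step R-path is closed by a direct edge.
So R is an equivalence relation.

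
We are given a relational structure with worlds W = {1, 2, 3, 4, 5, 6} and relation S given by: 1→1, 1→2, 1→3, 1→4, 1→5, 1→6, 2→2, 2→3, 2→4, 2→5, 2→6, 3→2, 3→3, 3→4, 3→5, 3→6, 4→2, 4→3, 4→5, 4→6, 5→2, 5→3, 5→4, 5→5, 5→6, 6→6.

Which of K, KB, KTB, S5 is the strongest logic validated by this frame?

Symmetric (axiom B): no — 1 S 2 but not 2 S 1.
Reflexive (axiom T): no — 4 is not related to itself.
Euclidean (axiom 5): no — 1 S 6 and 1 S 2, but not 6 S 2.
So F validates K; KB would additionally require S to be symmetric. The strongest is K.

K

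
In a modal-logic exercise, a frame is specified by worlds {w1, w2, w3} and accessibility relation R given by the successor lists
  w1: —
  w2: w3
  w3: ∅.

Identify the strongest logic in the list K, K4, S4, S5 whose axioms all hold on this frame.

K4

Transitive (axiom 4): yes — every two-step R-path is closed by a direct edge.
Reflexive (axiom T): no — w1 is not related to itself.
Euclidean (axiom 5): no — w2 R w3 and w2 R w3, but not w3 R w3.
So F validates K, K4; S4 would additionally require R to be reflexive. The strongest is K4.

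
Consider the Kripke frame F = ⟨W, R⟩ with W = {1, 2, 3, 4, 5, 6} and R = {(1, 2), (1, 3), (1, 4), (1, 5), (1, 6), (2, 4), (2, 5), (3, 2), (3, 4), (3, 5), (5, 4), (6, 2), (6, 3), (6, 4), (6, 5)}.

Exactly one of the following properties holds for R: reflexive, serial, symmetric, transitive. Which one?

Reflexive: no — 1 is not related to itself.
Serial: no — 4 has no R-successor.
Symmetric: no — 1 R 2 but not 2 R 1.
Transitive: yes — every two-step R-path is closed by a direct edge.
Only transitive holds.

transitive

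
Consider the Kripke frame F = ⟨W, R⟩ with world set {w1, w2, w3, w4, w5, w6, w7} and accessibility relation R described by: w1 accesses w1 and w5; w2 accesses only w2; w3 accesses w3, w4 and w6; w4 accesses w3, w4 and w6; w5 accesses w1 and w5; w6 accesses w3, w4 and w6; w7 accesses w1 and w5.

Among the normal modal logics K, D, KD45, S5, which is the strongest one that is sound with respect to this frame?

Serial (axiom D): yes — every world has a successor (e.g. w1 R w1).
Euclidean (axiom 5): yes — any two successors of a common world are R-related.
Transitive (axiom 4): yes — every two-step R-path is closed by a direct edge.
Reflexive (axiom T): no — w7 is not related to itself.
So F validates K, D, KD45; S5 would additionally require R to be reflexive. The strongest is KD45.

KD45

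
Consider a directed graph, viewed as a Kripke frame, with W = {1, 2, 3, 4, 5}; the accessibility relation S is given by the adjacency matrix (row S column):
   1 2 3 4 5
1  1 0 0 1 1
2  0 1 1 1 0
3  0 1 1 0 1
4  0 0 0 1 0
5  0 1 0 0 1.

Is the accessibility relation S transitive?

No

Transitive: no — 1 S 5 and 5 S 2, but not 1 S 2.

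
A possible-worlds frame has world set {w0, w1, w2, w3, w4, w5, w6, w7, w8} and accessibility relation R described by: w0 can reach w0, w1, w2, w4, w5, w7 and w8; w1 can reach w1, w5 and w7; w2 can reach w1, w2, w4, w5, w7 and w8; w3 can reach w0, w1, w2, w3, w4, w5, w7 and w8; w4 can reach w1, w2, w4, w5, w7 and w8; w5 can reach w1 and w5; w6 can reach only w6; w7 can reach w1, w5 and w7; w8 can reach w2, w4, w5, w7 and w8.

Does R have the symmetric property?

No

Symmetric: no — w0 R w1 but not w1 R w0.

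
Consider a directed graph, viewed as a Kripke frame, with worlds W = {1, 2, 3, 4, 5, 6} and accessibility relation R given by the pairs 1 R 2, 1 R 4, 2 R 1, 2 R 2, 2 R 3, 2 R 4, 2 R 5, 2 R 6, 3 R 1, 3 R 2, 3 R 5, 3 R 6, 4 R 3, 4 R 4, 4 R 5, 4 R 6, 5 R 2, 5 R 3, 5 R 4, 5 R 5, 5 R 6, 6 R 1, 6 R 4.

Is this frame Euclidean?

Euclidean: no — 1 R 4 and 1 R 2, but not 4 R 2.

No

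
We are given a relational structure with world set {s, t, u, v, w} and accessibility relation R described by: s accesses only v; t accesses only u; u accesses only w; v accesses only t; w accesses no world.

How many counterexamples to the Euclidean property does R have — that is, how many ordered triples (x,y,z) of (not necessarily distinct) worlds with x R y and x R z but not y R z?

Enumerating: (s,v,v), (t,u,u), (u,w,w), (v,t,t).

4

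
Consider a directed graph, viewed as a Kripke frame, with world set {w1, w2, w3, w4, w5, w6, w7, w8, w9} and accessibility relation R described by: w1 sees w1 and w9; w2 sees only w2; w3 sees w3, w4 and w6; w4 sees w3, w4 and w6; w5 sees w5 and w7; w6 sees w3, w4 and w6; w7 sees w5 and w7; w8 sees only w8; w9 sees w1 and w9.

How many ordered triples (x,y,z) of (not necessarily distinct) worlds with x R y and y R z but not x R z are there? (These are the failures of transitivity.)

0

R is transitive; there are no such tuples.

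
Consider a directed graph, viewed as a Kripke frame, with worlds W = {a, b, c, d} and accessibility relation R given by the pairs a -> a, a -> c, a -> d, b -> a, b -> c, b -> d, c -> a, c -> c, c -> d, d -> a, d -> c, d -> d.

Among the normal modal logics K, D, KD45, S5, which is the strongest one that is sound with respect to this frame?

KD45

Serial (axiom D): yes — every world has a successor (e.g. a R a).
Euclidean (axiom 5): yes — any two successors of a common world are R-related.
Transitive (axiom 4): yes — every two-step R-path is closed by a direct edge.
Reflexive (axiom T): no — b is not related to itself.
So F validates K, D, KD45; S5 would additionally require R to be reflexive. The strongest is KD45.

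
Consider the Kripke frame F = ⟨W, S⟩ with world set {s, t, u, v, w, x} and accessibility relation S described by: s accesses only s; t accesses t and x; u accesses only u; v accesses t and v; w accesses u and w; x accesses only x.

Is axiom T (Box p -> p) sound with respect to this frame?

Yes

By correspondence theory, T is valid on a frame iff S is reflexive.
Reflexive: yes — every world is S-related to itself.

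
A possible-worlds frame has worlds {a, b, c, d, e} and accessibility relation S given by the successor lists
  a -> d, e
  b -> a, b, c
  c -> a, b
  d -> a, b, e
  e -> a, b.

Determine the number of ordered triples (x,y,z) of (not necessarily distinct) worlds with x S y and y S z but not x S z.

Enumerating: (a,d,a), (a,d,b), (a,e,a), (a,e,b), (b,a,d), (b,a,e), (c,a,d), (c,a,e), (c,b,c), (d,a,d), (d,b,c), (e,a,d), (e,a,e), (e,b,c).

14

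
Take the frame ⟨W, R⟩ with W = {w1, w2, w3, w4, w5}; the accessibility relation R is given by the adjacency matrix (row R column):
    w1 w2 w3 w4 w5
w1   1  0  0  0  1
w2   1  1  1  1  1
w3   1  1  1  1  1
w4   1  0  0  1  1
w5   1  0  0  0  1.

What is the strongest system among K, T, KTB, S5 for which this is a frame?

T

Reflexive (axiom T): yes — every world is R-related to itself.
Symmetric (axiom B): no — w2 R w1 but not w1 R w2.
Euclidean (axiom 5): no — w2 R w1 and w2 R w3, but not w1 R w3.
So F validates K, T; KTB would additionally require R to be symmetric. The strongest is T.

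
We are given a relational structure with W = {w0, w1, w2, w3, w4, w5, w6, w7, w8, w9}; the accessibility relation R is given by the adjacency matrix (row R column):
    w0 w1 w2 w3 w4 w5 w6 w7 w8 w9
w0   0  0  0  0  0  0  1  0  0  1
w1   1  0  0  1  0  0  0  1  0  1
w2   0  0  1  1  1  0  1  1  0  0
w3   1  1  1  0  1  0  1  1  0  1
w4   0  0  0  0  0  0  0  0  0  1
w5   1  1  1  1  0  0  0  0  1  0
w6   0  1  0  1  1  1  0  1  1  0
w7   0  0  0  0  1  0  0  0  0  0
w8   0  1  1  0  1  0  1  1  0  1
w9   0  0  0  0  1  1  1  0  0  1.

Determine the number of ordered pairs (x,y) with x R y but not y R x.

Enumerating: (w0,w6), (w0,w9), (w1,w0), (w1,w7), (w1,w9), (w2,w4), (w2,w6), (w2,w7), (w3,w0), (w3,w4), (w3,w7), (w3,w9), … and 17 more.
Total: 29.

29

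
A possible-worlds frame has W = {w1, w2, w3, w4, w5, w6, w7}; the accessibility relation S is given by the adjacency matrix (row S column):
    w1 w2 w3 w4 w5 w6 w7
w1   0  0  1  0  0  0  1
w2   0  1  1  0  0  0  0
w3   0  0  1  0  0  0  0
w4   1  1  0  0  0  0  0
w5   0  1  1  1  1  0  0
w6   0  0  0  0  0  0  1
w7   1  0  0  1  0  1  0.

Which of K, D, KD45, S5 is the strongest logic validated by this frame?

Serial (axiom D): yes — every world has a successor (e.g. w1 S w3).
Euclidean (axiom 5): no — w1 S w3 and w1 S w7, but not w3 S w7.
Transitive (axiom 4): no — w1 S w7 and w7 S w4, but not w1 S w4.
Reflexive (axiom T): no — w1 is not related to itself.
So F validates K, D; KD45 would additionally require S to be Euclidean and transitive. The strongest is D.

D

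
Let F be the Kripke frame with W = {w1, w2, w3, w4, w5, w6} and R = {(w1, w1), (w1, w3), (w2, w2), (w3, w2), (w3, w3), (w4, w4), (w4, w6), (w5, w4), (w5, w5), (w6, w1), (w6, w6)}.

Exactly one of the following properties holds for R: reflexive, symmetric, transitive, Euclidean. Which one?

reflexive

Reflexive: yes — every world is R-related to itself.
Symmetric: no — w1 R w3 but not w3 R w1.
Transitive: no — w1 R w3 and w3 R w2, but not w1 R w2.
Euclidean: no — w1 R w3 and w1 R w1, but not w3 R w1.
Only reflexive holds.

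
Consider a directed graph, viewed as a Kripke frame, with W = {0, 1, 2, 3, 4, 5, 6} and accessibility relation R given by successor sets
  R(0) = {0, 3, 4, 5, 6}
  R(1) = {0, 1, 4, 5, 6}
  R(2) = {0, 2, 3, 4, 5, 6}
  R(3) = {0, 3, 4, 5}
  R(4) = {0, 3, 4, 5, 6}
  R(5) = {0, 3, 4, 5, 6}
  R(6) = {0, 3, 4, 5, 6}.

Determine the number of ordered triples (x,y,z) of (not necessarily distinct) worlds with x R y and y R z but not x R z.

7

Enumerating: (1,0,3), (1,4,3), (1,5,3), (1,6,3), (3,0,6), (3,4,6), (3,5,6).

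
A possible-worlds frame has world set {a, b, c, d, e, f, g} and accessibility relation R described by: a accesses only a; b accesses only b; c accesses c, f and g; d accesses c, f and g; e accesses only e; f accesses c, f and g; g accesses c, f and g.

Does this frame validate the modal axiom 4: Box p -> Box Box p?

Yes

The schema 4 characterises exactly the transitive frames.
Transitive: yes — every two-step R-path is closed by a direct edge.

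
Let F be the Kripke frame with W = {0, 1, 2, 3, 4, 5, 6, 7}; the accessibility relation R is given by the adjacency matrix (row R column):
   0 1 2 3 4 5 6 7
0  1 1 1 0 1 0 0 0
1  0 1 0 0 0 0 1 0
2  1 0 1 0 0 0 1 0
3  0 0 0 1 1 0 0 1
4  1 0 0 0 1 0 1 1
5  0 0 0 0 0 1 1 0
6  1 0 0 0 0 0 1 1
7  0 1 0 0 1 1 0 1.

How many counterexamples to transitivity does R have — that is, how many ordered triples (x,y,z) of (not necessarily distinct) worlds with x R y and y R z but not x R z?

29

Enumerating: (0,1,6), (0,2,6), (0,4,6), (0,4,7), (1,6,0), (1,6,7), (2,0,1), (2,0,4), (2,6,7), (3,4,0), (3,4,6), (3,7,1), … and 17 more.
Total: 29.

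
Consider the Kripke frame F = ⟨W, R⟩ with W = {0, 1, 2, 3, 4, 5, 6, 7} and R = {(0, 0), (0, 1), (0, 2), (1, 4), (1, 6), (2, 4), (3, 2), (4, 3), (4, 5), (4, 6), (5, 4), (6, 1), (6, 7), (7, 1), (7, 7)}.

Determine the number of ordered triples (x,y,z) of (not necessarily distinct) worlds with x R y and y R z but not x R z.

22

Enumerating: (0,1,4), (0,1,6), (0,2,4), (1,4,3), (1,4,5), (1,6,1), (1,6,7), (2,4,3), (2,4,5), (2,4,6), (3,2,4), (4,3,2), … and 10 more.
Total: 22.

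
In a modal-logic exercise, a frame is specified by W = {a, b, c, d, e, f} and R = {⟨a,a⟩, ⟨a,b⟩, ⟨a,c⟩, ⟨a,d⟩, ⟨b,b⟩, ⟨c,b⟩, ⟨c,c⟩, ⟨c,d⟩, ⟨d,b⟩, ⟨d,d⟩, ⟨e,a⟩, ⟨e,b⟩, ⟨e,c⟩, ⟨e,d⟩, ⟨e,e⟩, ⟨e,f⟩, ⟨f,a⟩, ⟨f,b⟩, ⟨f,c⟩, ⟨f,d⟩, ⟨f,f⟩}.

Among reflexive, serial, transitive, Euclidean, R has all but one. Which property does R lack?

Euclidean

Reflexive: yes — every world is R-related to itself.
Serial: yes — every world has a successor (e.g. a R a).
Transitive: yes — every two-step R-path is closed by a direct edge.
Euclidean: no — a R b and a R c, but not b R c.
Only Euclidean fails.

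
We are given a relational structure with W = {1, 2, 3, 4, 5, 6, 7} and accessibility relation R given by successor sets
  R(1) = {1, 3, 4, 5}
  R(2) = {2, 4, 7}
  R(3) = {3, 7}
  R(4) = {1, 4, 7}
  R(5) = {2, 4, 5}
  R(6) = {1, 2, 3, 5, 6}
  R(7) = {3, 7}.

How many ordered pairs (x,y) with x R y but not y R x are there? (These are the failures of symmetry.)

11

Enumerating: (1,3), (1,5), (2,4), (2,7), (4,7), (5,2), (5,4), (6,1), (6,2), (6,3), (6,5).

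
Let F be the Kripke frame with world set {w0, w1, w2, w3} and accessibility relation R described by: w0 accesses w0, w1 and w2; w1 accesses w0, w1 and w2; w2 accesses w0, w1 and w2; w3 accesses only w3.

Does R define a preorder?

Yes

Reflexive: yes — every world is R-related to itself.
Transitive: yes — every two-step R-path is closed by a direct edge.
So R is a preorder.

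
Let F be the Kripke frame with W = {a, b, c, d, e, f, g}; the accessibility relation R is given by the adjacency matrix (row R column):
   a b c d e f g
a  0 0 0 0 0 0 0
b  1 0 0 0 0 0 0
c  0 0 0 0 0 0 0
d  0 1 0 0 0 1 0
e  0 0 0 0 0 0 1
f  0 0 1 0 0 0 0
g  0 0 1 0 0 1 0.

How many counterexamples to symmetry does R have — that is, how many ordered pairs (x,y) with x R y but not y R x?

Enumerating: (b,a), (d,b), (d,f), (e,g), (f,c), (g,c), (g,f).

7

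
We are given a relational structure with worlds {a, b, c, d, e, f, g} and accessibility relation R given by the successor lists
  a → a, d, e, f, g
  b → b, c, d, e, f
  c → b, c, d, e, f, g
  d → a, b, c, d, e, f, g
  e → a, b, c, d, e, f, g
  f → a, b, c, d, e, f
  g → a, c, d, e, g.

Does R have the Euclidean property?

No

Euclidean: no — a R f and a R g, but not f R g.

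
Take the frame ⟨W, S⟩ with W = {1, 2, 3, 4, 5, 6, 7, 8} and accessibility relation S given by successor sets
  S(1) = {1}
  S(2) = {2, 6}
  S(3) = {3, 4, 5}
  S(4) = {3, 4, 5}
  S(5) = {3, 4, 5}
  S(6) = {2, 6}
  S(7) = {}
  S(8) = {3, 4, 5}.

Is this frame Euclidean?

Euclidean: yes — any two successors of a common world are S-related.

Yes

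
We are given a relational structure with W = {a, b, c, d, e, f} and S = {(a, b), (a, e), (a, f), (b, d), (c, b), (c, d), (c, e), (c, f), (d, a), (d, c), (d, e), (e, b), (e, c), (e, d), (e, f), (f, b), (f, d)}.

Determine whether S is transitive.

Transitive: no — a S b and b S d, but not a S d.

No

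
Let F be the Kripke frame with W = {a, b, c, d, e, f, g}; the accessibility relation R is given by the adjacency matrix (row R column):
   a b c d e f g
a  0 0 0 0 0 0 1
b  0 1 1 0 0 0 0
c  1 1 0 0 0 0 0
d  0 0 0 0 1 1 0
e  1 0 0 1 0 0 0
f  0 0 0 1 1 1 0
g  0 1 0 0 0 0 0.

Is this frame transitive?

No

Transitive: no — a R g and g R b, but not a R b.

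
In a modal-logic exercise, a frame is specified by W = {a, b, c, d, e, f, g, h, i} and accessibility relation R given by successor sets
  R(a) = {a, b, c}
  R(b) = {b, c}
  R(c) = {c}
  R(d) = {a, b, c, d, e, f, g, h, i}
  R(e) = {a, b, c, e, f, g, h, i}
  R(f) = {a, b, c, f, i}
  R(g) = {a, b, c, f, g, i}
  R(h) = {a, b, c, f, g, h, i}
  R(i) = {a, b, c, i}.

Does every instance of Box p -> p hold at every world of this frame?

Yes

The schema T characterises exactly the reflexive frames.
Reflexive: yes — every world is R-related to itself.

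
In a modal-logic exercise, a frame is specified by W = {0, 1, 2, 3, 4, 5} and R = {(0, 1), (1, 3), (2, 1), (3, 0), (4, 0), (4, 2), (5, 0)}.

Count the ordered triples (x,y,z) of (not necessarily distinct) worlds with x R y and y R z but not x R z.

Enumerating: (0,1,3), (1,3,0), (2,1,3), (3,0,1), (4,0,1), (4,2,1), (5,0,1).

7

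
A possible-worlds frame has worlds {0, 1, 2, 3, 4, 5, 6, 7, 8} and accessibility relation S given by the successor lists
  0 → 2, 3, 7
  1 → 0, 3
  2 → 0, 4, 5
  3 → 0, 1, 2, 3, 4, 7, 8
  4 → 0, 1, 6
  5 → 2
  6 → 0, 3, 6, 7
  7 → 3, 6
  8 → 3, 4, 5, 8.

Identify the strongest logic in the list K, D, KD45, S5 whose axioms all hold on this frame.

Serial (axiom D): yes — every world has a successor (e.g. 0 S 2).
Euclidean (axiom 5): no — 0 S 2 and 0 S 3, but not 2 S 3.
Transitive (axiom 4): no — 0 S 2 and 2 S 4, but not 0 S 4.
Reflexive (axiom T): no — 0 is not related to itself.
So F validates K, D; KD45 would additionally require S to be Euclidean and transitive. The strongest is D.

D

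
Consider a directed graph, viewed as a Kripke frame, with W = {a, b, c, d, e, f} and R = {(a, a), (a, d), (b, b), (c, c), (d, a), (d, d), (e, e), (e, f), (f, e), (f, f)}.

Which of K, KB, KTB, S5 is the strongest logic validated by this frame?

S5

Symmetric (axiom B): yes — every pair in R has its reverse in R.
Reflexive (axiom T): yes — every world is R-related to itself.
Euclidean (axiom 5): yes — any two successors of a common world are R-related.
So F validates K, KB, KTB, S5. The strongest is S5.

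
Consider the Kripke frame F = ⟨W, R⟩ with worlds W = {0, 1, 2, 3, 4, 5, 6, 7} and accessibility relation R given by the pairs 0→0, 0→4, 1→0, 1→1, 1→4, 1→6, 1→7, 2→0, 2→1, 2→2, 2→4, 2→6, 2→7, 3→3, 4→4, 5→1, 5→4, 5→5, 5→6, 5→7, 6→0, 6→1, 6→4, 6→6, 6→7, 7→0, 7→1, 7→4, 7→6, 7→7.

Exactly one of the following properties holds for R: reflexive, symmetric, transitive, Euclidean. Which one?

reflexive

Reflexive: yes — every world is R-related to itself.
Symmetric: no — 0 R 4 but not 4 R 0.
Transitive: no — 5 R 1 and 1 R 0, but not 5 R 0.
Euclidean: no — 1 R 0 and 1 R 6, but not 0 R 6.
Only reflexive holds.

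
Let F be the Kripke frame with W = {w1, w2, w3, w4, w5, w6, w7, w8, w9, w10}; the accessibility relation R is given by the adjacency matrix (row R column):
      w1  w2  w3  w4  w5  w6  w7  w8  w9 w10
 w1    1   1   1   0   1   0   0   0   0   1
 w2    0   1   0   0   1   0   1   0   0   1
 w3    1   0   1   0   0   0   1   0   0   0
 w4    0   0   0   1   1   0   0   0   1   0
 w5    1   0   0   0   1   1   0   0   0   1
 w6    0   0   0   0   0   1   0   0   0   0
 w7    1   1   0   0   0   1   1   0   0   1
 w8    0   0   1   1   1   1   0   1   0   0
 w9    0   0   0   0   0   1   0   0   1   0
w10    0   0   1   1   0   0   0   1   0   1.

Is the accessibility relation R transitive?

Transitive: no — w1 R w10 and w10 R w4, but not w1 R w4.

No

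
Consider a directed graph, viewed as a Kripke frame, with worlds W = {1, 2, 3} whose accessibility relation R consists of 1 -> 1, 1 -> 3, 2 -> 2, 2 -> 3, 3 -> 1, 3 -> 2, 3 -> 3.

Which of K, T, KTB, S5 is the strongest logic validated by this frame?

KTB

Reflexive (axiom T): yes — every world is R-related to itself.
Symmetric (axiom B): yes — every pair in R has its reverse in R.
Euclidean (axiom 5): no — 3 R 1 and 3 R 2, but not 1 R 2.
So F validates K, T, KTB; S5 would additionally require R to be Euclidean. The strongest is KTB.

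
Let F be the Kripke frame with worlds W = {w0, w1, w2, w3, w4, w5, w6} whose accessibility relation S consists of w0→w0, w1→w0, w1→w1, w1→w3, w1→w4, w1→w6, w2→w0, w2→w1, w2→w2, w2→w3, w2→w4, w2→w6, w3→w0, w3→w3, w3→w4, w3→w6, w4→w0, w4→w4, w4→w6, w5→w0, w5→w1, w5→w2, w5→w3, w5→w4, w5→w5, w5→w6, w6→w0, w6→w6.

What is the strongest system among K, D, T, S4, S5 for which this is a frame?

S4

Serial (axiom D): yes — every world has a successor (e.g. w0 S w0).
Reflexive (axiom T): yes — every world is S-related to itself.
Transitive (axiom 4): yes — every two-step S-path is closed by a direct edge.
Euclidean (axiom 5): no — w1 S w0 and w1 S w3, but not w0 S w3.
So F validates K, D, T, S4; S5 would additionally require S to be Euclidean. The strongest is S4.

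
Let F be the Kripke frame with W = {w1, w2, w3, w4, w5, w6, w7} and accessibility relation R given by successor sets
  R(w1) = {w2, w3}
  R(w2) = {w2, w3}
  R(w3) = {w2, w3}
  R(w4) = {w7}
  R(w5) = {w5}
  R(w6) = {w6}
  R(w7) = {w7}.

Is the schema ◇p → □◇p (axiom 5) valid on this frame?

Yes

By correspondence theory, 5 is valid on a frame iff R is Euclidean.
Euclidean: yes — any two successors of a common world are R-related.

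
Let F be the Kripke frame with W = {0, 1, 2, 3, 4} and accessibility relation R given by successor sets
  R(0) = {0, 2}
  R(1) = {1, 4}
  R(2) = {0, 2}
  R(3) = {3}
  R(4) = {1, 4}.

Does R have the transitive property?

Yes

Transitive: yes — every two-step R-path is closed by a direct edge.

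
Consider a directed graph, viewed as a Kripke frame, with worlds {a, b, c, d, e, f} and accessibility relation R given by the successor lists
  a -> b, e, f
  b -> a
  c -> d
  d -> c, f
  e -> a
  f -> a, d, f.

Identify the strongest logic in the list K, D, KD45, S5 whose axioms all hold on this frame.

D

Serial (axiom D): yes — every world has a successor (e.g. a R b).
Euclidean (axiom 5): no — a R b and a R e, but not b R e.
Transitive (axiom 4): no — a R f and f R d, but not a R d.
Reflexive (axiom T): no — a is not related to itself.
So F validates K, D; KD45 would additionally require R to be Euclidean and transitive. The strongest is D.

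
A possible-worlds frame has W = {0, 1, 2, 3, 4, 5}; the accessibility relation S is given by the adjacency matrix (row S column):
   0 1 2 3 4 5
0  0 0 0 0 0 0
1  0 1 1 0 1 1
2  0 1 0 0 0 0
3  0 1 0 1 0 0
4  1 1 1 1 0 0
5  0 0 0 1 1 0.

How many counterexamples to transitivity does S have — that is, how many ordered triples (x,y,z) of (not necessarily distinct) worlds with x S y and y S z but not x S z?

Enumerating: (1,4,0), (1,4,3), (1,5,3), (2,1,2), (2,1,4), (2,1,5), (3,1,2), (3,1,4), (3,1,5), (4,1,4), (4,1,5), (5,3,1), (5,4,0), (5,4,1), (5,4,2).

15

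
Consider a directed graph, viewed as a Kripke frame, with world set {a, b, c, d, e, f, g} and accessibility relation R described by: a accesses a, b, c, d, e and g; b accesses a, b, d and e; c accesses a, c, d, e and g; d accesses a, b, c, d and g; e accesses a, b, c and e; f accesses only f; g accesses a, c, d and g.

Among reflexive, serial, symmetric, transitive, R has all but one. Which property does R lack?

transitive

Reflexive: yes — every world is R-related to itself.
Serial: yes — every world has a successor (e.g. a R a).
Symmetric: yes — every pair in R has its reverse in R.
Transitive: no — b R a and a R c, but not b R c.
Only transitive fails.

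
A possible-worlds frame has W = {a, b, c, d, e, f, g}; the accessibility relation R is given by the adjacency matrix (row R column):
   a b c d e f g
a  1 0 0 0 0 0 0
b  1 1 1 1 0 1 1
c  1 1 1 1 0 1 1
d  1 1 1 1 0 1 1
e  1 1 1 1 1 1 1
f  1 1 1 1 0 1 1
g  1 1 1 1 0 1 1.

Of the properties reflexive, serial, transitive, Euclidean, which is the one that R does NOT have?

Euclidean

Reflexive: yes — every world is R-related to itself.
Serial: yes — every world has a successor (e.g. a R a).
Transitive: yes — every two-step R-path is closed by a direct edge.
Euclidean: no — b R a and b R c, but not a R c.
Only Euclidean fails.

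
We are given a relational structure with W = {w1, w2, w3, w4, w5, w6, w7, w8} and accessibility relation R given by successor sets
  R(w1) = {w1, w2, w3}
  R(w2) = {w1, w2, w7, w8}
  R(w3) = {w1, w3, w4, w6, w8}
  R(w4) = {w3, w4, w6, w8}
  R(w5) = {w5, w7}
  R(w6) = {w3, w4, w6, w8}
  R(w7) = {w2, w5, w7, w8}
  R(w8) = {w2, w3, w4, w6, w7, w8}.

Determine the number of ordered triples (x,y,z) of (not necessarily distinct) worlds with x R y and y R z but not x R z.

Enumerating: (w1,w2,w7), (w1,w2,w8), (w1,w3,w4), (w1,w3,w6), (w1,w3,w8), (w2,w1,w3), (w2,w7,w5), (w2,w8,w3), (w2,w8,w4), (w2,w8,w6), (w3,w1,w2), (w3,w8,w2), … and 16 more.
Total: 28.

28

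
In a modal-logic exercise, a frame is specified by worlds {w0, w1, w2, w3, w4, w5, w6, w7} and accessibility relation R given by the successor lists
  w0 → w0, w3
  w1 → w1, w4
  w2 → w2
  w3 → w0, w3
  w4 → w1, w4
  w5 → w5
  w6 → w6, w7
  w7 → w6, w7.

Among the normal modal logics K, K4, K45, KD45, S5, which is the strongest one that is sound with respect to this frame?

S5

Transitive (axiom 4): yes — every two-step R-path is closed by a direct edge.
Euclidean (axiom 5): yes — any two successors of a common world are R-related.
Serial (axiom D): yes — every world has a successor (e.g. w0 R w0).
Reflexive (axiom T): yes — every world is R-related to itself.
So F validates K, K4, K45, KD45, S5. The strongest is S5.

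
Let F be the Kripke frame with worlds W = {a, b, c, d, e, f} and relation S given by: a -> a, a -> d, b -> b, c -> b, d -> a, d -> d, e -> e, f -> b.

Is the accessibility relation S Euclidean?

Yes

Euclidean: yes — any two successors of a common world are S-related.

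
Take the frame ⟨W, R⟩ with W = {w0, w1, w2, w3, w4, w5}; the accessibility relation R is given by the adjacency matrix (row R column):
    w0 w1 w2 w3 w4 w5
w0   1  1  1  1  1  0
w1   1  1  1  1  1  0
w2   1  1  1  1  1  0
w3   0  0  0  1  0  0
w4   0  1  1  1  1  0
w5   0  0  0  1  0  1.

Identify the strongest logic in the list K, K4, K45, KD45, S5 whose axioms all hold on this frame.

Transitive (axiom 4): no — w4 R w1 and w1 R w0, but not w4 R w0.
Euclidean (axiom 5): no — w0 R w3 and w0 R w1, but not w3 R w1.
Serial (axiom D): yes — every world has a successor (e.g. w0 R w0).
Reflexive (axiom T): yes — every world is R-related to itself.
So F validates K; K4 would additionally require R to be transitive. The strongest is K.

K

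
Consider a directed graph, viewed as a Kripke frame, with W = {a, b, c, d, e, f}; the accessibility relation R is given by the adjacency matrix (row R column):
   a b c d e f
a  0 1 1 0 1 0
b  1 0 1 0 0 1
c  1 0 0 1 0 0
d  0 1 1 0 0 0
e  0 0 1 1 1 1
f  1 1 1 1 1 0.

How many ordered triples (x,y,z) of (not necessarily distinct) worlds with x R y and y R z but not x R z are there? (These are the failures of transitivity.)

27

Enumerating: (a,b,a), (a,b,f), (a,c,a), (a,c,d), (a,e,d), (a,e,f), (b,a,b), (b,a,e), (b,c,d), (b,f,b), (b,f,d), (b,f,e), … and 15 more.
Total: 27.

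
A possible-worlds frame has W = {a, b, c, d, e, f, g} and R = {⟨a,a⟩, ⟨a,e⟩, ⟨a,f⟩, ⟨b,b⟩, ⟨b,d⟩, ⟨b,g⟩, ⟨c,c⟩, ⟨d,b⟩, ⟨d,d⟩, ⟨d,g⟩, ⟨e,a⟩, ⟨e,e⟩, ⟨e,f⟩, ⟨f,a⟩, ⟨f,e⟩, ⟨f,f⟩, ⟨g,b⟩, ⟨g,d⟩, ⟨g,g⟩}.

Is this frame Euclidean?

Euclidean: yes — any two successors of a common world are R-related.

Yes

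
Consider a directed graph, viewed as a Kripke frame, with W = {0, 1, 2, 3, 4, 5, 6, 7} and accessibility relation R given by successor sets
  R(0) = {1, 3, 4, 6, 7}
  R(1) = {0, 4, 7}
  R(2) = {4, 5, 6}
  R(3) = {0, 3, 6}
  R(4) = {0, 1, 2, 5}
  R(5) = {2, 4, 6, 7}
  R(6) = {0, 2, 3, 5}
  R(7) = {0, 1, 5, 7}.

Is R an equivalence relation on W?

Reflexive: no — 0 is not related to itself.
Symmetric: yes — every pair in R has its reverse in R.
Transitive: no — 0 R 4 and 4 R 2, but not 0 R 2.
So R is not an equivalence relation.

No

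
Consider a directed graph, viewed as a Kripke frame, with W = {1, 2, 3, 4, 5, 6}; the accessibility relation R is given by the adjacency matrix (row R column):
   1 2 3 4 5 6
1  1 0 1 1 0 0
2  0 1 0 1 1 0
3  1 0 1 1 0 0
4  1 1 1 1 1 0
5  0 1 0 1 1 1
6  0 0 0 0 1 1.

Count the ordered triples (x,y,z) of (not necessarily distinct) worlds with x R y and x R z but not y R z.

12

Enumerating: (4,1,2), (4,1,5), (4,2,1), (4,2,3), (4,3,2), (4,3,5), (4,5,1), (4,5,3), (5,2,6), (5,4,6), (5,6,2), (5,6,4).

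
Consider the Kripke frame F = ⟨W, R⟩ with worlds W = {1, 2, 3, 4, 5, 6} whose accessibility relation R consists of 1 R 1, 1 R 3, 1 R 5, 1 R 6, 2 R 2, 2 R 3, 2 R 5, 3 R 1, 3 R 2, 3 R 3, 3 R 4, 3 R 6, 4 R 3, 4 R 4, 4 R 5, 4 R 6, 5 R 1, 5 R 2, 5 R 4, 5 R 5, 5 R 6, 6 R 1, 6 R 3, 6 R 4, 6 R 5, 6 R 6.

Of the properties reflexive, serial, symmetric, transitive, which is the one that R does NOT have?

transitive

Reflexive: yes — every world is R-related to itself.
Serial: yes — every world has a successor (e.g. 1 R 1).
Symmetric: yes — every pair in R has its reverse in R.
Transitive: no — 1 R 3 and 3 R 2, but not 1 R 2.
Only transitive fails.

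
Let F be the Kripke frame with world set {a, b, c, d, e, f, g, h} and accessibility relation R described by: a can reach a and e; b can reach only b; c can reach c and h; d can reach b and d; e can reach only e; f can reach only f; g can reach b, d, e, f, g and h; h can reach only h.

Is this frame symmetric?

Symmetric: no — a R e but not e R a.

No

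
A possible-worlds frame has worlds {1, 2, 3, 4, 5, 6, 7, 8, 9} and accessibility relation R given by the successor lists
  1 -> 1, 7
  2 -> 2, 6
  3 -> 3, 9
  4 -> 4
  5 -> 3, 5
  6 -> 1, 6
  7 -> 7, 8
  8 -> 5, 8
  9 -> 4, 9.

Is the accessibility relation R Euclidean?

Euclidean: no — 1 R 7 and 1 R 1, but not 7 R 1.

No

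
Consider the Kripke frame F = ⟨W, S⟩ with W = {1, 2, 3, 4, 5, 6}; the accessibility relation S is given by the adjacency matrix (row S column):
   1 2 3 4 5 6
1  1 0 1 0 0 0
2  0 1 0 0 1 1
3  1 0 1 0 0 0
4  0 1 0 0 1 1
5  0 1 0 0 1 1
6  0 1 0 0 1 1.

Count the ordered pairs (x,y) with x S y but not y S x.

3

Enumerating: (4,2), (4,5), (4,6).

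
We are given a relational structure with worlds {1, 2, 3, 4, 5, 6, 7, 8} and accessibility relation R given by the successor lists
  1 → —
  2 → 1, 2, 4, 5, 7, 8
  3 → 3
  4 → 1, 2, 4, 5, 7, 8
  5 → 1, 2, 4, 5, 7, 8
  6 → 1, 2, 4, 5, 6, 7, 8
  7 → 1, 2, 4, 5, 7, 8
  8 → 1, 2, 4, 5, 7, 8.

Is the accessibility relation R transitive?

Yes

Transitive: yes — every two-step R-path is closed by a direct edge.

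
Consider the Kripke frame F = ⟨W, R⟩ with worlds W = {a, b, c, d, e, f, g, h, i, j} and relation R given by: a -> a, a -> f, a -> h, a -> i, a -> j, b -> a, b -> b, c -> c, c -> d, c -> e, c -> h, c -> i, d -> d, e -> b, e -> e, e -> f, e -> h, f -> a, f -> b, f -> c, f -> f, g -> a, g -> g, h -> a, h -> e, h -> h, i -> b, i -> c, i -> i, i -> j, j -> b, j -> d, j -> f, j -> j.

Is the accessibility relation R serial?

Yes

Serial: yes — every world has a successor (e.g. a R a).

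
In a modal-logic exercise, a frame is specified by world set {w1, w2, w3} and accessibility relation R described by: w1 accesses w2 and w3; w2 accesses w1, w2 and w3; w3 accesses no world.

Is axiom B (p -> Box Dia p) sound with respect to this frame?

Axiom B corresponds to the accessibility relation being symmetric.
Symmetric: no — w1 R w3 but not w3 R w1.

No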